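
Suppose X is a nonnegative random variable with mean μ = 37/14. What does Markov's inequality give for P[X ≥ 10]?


μ = E[X] = 37/14, a = 10.
Markov: P[X ≥ 10] ≤ μ/a = (37/14)/10 = 37/140.
Numerically: ≈ 0.2643.
(Since a = 10 > μ = 2.6429, the bound 37/140 is < 1 and informative.)

P[X ≥ 10] ≤ 37/140 ≈ 0.2643.


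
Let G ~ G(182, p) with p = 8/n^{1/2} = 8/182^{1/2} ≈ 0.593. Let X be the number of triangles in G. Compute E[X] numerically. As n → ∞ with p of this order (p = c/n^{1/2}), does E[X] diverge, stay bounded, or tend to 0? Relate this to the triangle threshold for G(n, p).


Number of potential triangles: C(182, 3) = 988260.
Each occurs with probability p³ ≈ (0.593)³ ≈ 2.0852728e-01.
By linearity: E[X] = C(182, 3)·p³ ≈ 988260 · 2.0852728e-01 ≈ 206079.17002.
Since α = 1/2 < 1, p = c/n^{1/2} ≫ 1/n is above the triangle threshold p ~ 1/n. Asymptotically E[X] ~ (c³/6)·n^{3(1−α)} = (8³/6)·n^{1.5} → ∞; triangles are abundant w.h.p.

E[X] ≈ 206079.17002; in regime p = Θ(1/n^{1/2}) E[X] diverges (above the triangle threshold p ~ 1/n).


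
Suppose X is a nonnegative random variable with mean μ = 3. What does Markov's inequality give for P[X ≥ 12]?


μ = E[X] = 3, a = 12.
Markov: P[X ≥ 12] ≤ μ/a = (3)/12 = 1/4.
Numerically: ≈ 0.2500.
(Since a = 12 > μ = 3.0000, the bound 1/4 is < 1 and informative.)

P[X ≥ 12] ≤ 1/4 ≈ 0.2500.


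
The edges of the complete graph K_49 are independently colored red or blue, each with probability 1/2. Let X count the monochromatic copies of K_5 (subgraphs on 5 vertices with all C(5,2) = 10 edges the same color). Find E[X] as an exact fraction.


Let X = Σ_S X_S over the C(49, 5) = 1906884 subsets S of size 5, where X_S = 1 if the K_5 on S is monochromatic.
For a fixed S, the K_5 on S has C(5, 2) = 10 edges. P[all 10 edges red] = (1/2)^10, and likewise for blue, so P[monochromatic] = 2·(1/2)^10 = 2^{1 − 10} = 1/512.
By linearity: E[X] = C(49, 5) · 2^{1 − 10} = 1906884 · 1/512 = 476721/128.
Numerically: E[X] ≈ 3724.383.

E[X] = C(49,5)·2^(1−C(5,2)) = 476721/128 ≈ 3724.383.


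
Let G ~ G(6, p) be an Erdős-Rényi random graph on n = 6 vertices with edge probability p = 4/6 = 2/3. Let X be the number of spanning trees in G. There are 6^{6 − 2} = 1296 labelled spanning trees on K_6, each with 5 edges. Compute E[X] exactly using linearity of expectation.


K_6 has 6^{6 − 2} = 1296 labelled spanning trees.
For each such spanning tree H, let X_H = 1 if all 5 edges of H are present in G. Then P[X_H = 1] = p^{5} = (2/3)^{5} = 32/243.
By linearity of expectation: E[X] = Σ_H E[X_H] = 1296 · p^{5} = 1296 · 32/243 = 512/3.
Numerically: E[X] ≈ 171.

E[X] = 1296 · (2/3)^{5} = 512/3 ≈ 171.


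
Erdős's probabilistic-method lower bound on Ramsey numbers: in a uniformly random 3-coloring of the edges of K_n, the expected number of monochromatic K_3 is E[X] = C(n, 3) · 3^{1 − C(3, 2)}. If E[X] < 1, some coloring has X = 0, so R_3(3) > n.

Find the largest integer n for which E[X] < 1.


We need C(n, 3) · 3^{1 − 3} < 1, i.e. C(n, 3) < 3^{3 − 1} = 9.
Check values of n near the boundary:
  n = 3: C(3, 3) = 1; 1 < 9? YES
  n = 4: C(4, 3) = 4; 4 < 9? YES
  n = 5: C(5, 3) = 10; 10 < 9? NO
  n = 6: C(6, 3) = 20; 20 < 9? NO
The largest n with C(n, 3) < 9 is n = 4 (where E[X] = 4/9 ≈ 0.444). Hence R_3(3) > 4, i.e. R_3(3) ≥ 5.

Largest n = 4; hence R_3(3) > 4.


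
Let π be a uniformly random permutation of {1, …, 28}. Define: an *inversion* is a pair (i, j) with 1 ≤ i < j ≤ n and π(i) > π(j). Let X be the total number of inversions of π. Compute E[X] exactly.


Write X = Σ X_I over the C(28, 2) = 378 pairs i < j, with X_I the indicator of one inversion.
There are 378 indicators.
For each fixed pair i < j, the values π(i) and π(j) are two distinct elements of {1, …, 28} in uniformly random order; by symmetry P[π(i) > π(j)] = 1/2.
By linearity: E[X] = 378 · (1/2) = C(28, 2) · (1/2) = 378/2 = 189 ≈ 189.00000.

E[X] = 189 = 189.00000.


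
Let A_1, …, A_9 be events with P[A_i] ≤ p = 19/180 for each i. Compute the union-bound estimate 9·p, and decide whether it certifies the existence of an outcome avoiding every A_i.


Union bound: P[∪_{i=1}^{9} A_i] ≤ Σ_i P[A_i] ≤ 9·p = 9·(19/180) = 19/20.
Numerically: 19/20 ≈ 0.950.
Is 19/20 < 1? YES.
Since P[∪ A_i] ≤ 19/20 < 1, the complement has P[∩ A_i^c] ≥ 1 − 19/20 = 1/20 > 0, so some outcome avoids every A_i.

9·p = 19/20 ≈ 0.950; existence CERTIFIED by the union bound.


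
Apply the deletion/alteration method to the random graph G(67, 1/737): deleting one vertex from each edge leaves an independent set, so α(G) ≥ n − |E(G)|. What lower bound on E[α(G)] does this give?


E[|E(G)|] = C(67, 2)·p = 2211 · (1/737) = 3.
E[α(G)] ≥ n − E[|E(G)|] = 67 − 3 = 64.
Numerically: ≈ 64.00000.
(This is only a lower bound; the true E[α(G)] may be larger.)

E[α(G)] ≥ 64 ≈ 64.00000.


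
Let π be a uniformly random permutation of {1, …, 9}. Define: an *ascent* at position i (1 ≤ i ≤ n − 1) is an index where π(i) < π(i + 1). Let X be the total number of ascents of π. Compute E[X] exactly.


Write X = Σ X_I over i = 1, …, 8, with X_I the indicator of one ascent.
There are 8 indicators.
For each fixed i, the pair (π(i), π(i+1)) is a uniformly random ordered pair of distinct values from {1, …, 9}; by symmetry P[π(i) < π(i+1)] = 1/2.
By linearity: E[X] = 8 · (1/2) = (9 − 1) · (1/2) = 4 ≈ 4.000000.

E[X] = 4 = 4.000000.


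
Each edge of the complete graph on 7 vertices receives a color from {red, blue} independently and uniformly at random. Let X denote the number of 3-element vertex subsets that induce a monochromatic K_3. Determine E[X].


Let X = Σ_S X_S over the C(7, 3) = 35 subsets S of size 3, where X_S = 1 if the K_3 on S is monochromatic.
For a fixed S, the K_3 on S has C(3, 2) = 3 edges. P[all 3 edges red] = (1/2)^3, and likewise for blue, so P[monochromatic] = 2·(1/2)^3 = 2^{1 − 3} = 1/4.
Summing: E[X] = C(7, 3) · 2^{1 − 3} = 35 · 1/4 = 35/4.
Numerically: E[X] ≈ 8.750.

E[X] = C(7,3)·2^(1−C(3,2)) = 35/4 ≈ 8.750.


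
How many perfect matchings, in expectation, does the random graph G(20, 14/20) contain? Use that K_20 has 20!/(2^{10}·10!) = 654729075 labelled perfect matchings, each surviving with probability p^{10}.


K_20 has 20!/(2^{10}·10!) = 654729075 labelled perfect matchings.
For each such perfect matching H, let X_H = 1 if all 10 edges of H are present in G. Then P[X_H = 1] = p^{10} = (7/10)^{10} = 282475249/10000000000.
By linearity: E[X] = Σ_H E[X_H] = 654729075 · p^{10} = 654729075 · 282475249/10000000000 = 7397790339526587/400000000.
Numerically: E[X] ≈ 1.8494e+07.

E[X] = 654729075 · (7/10)^{10} = 7397790339526587/400000000 ≈ 1.8494e+07.


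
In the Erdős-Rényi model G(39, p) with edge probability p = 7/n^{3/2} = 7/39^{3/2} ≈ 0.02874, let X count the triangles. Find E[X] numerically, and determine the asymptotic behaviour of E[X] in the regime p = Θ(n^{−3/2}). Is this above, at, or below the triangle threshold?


Number of potential triangles: C(39, 3) = 9139.
Each occurs with probability p³ ≈ (0.02874)³ ≈ 2.374124e-05.
By linearity: E[X] = C(39, 3)·p³ ≈ 9139 · 2.374124e-05 ≈ 0.2170.
Since α = 3/2 > 1, p = c/n^{3/2} = o(1/n) is below the triangle threshold p ~ 1/n. Asymptotically E[X] ~ (c³/6)·n^{3(1−α)} = (7³/6)·n^{-1.5} → 0, so by Markov's inequality G has no triangles w.h.p.

E[X] ≈ 0.2170; in regime p = Θ(1/n^{3/2}) E[X] tends to 0 (below the triangle threshold p ~ 1/n).


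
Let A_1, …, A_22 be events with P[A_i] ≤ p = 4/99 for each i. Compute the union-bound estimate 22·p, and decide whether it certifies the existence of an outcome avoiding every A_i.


Union bound: P[∪_{i=1}^{22} A_i] ≤ Σ_i P[A_i] ≤ 22·p = 22·(4/99) = 8/9.
Numerically: 8/9 ≈ 0.88889.
Is 8/9 < 1? YES.
Since P[∪ A_i] ≤ 8/9 < 1, the complement has P[∩ A_i^c] ≥ 1 − 8/9 = 1/9 > 0, so some outcome avoids every A_i.

22·p = 8/9 ≈ 0.88889; existence CERTIFIED by the union bound.


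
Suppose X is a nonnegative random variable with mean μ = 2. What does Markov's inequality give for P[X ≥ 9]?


μ = E[X] = 2, a = 9.
Markov: P[X ≥ 9] ≤ μ/a = (2)/9 = 2/9.
Numerically: ≈ 0.2222.
(Since a = 9 > μ = 2.0000, the bound 2/9 is < 1 and informative.)

P[X ≥ 9] ≤ 2/9 ≈ 0.2222.


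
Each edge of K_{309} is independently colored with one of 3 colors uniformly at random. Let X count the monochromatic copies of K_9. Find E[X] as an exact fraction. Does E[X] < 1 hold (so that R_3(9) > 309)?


E[X] = C(309, 9) · 3^{1 − 36} = 62920976643980686 · 3^{−35} = 62920976643980686/50031545098999707.
As a reduced fraction: E[X] = 62920976643980686/50031545098999707 ≈ 1.258.
Is E[X] < 1? NO.
Since E[X] ≥ 1, the first-moment bound is inconclusive at n = 309; it does NOT by itself certify R_3(9) > 309.

E[X] = 62920976643980686/50031545098999707 ≈ 1.258; E[X] ≥ 1; first-moment method inconclusive here.


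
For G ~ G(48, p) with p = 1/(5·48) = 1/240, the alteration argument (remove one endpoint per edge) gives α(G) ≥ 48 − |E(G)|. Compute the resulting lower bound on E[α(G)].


E[|E(G)|] = C(48, 2)·p = 1128 · (1/240) = 47/10.
E[α(G)] ≥ n − E[|E(G)|] = 48 − 47/10 = 433/10.
Numerically: ≈ 43.30000.
(This is only a lower bound; the true E[α(G)] may be larger.)

E[α(G)] ≥ 433/10 ≈ 43.30000.


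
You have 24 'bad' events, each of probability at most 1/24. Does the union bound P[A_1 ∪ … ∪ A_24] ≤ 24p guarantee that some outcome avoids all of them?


Union bound: P[∪_{i=1}^{24} A_i] ≤ Σ_i P[A_i] ≤ 24·p = 24·(1/24) = 1.
Numerically: 1 ≈ 1.00000.
Is 1 < 1? NO.
Since the bound 1 is ≥ 1, the union bound is uninformative here; it does NOT by itself certify existence.

24·p = 1 ≈ 1.00000; existence NOT certified by the union bound.


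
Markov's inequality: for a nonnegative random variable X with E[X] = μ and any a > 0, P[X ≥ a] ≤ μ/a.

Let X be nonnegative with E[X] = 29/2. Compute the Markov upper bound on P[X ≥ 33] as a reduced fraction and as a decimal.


μ = E[X] = 29/2, a = 33.
Markov: P[X ≥ 33] ≤ μ/a = (29/2)/33 = 29/66.
Numerically: ≈ 0.4394.
(Since a = 33 > μ = 14.5000, the bound 29/66 is < 1 and informative.)

P[X ≥ 33] ≤ 29/66 ≈ 0.4394.


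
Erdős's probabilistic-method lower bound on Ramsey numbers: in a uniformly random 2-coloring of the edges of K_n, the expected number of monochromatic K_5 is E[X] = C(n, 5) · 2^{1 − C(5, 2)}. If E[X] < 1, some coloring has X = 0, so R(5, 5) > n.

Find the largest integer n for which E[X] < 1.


We need C(n, 5) · 2^{1 − 10} < 1, i.e. C(n, 5) < 2^{10 − 1} = 512.
Check values of n near the boundary:
  n = 8: C(8, 5) = 56; 56 < 512? YES
  n = 9: C(9, 5) = 126; 126 < 512? YES
  n = 10: C(10, 5) = 252; 252 < 512? YES
  n = 11: C(11, 5) = 462; 462 < 512? YES
  n = 12: C(12, 5) = 792; 792 < 512? NO
The largest n with C(n, 5) < 512 is n = 11 (where E[X] = 231/256 ≈ 0.90234). Hence R(5, 5) > 11, i.e. R(5, 5) ≥ 12.

Largest n = 11; hence R(5, 5) > 11.


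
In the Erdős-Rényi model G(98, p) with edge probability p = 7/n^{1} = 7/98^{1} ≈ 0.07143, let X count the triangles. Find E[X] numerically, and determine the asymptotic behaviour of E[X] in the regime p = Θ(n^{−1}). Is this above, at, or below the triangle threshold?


Number of potential triangles: C(98, 3) = 152096.
Each occurs with probability p³ ≈ (0.07143)³ ≈ 3.644315e-04.
By linearity: E[X] = C(98, 3)·p³ ≈ 152096 · 3.644315e-04 ≈ 55.4286.
Here α = 1, so p = 7/n is exactly at the triangle threshold p ~ 1/n. Asymptotically E[X] → c³/6 = 7³/6 = 343/6 ≈ 57.1667, a bounded constant. In this regime the triangle count is asymptotically Poisson(c³/6).

E[X] ≈ 55.4286; in regime p = Θ(1/n^{1}) E[X] stays bounded (at the triangle threshold p ~ 1/n).


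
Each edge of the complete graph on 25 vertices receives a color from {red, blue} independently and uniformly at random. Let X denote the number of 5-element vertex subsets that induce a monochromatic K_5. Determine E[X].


Let X = Σ_S X_S over the C(25, 5) = 53130 subsets S of size 5, where X_S = 1 if the K_5 on S is monochromatic.
For a fixed S, the K_5 on S has C(5, 2) = 10 edges. P[all 10 edges red] = (1/2)^10, and likewise for blue, so P[monochromatic] = 2·(1/2)^10 = 2^{1 − 10} = 1/512.
By linearity of expectation: E[X] = C(25, 5) · 2^{1 − 10} = 53130 · 1/512 = 26565/256.
Numerically: E[X] ≈ 103.7695.

E[X] = C(25,5)·2^(1−C(5,2)) = 26565/256 ≈ 103.7695.


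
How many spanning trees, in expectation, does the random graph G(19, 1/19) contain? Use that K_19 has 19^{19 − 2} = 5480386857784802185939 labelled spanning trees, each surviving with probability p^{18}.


K_19 has 19^{19 − 2} = 5480386857784802185939 labelled spanning trees.
For each such spanning tree H, let X_H = 1 if all 18 edges of H are present in G. Then P[X_H = 1] = p^{18} = (1/19)^{18} = 1/104127350297911241532841.
By linearity of expectation: E[X] = Σ_H E[X_H] = 5480386857784802185939 · p^{18} = 5480386857784802185939 · 1/104127350297911241532841 = 1/19.
Numerically: E[X] ≈ 0.05263.

E[X] = 5480386857784802185939 · (1/19)^{18} = 1/19 ≈ 0.05263.


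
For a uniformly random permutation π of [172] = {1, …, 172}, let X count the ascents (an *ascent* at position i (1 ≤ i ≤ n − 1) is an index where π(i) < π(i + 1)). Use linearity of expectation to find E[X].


Write X = Σ X_I over i = 1, …, 171, with X_I the indicator of one ascent.
There are 171 indicators.
For each fixed i, the pair (π(i), π(i+1)) is a uniformly random ordered pair of distinct values from {1, …, 172}; by symmetry P[π(i) < π(i+1)] = 1/2.
By linearity: E[X] = 171 · (1/2) = (172 − 1) · (1/2) = 171/2 ≈ 85.50000.

E[X] = 171/2 = 85.50000.


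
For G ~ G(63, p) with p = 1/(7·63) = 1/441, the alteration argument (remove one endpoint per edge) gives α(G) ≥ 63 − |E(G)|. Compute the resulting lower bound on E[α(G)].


E[|E(G)|] = C(63, 2)·p = 1953 · (1/441) = 31/7.
E[α(G)] ≥ n − E[|E(G)|] = 63 − 31/7 = 410/7.
Numerically: ≈ 58.5714.
(This is only a lower bound; the true E[α(G)] may be larger.)

E[α(G)] ≥ 410/7 ≈ 58.5714.


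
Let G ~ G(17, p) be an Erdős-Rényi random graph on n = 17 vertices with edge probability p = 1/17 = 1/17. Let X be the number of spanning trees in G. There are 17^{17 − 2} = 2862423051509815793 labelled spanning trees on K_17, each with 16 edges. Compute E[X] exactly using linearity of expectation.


K_17 has 17^{17 − 2} = 2862423051509815793 labelled spanning trees.
For each such spanning tree H, let X_H = 1 if all 16 edges of H are present in G. Then P[X_H = 1] = p^{16} = (1/17)^{16} = 1/48661191875666868481.
By linearity: E[X] = Σ_H E[X_H] = 2862423051509815793 · p^{16} = 2862423051509815793 · 1/48661191875666868481 = 1/17.
Numerically: E[X] ≈ 0.0588235.

E[X] = 2862423051509815793 · (1/17)^{16} = 1/17 ≈ 0.0588235.


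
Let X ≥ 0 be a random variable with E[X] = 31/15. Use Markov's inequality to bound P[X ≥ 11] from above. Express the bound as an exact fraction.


μ = E[X] = 31/15, a = 11.
Markov: P[X ≥ 11] ≤ μ/a = (31/15)/11 = 31/165.
Numerically: ≈ 0.18788.
(Since a = 11 > μ = 2.06667, the bound 31/165 is < 1 and informative.)

P[X ≥ 11] ≤ 31/165 ≈ 0.18788.


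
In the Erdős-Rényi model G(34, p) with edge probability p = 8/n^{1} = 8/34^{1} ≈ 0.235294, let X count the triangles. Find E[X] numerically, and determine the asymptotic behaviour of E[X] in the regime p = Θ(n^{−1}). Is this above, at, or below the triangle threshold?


Number of potential triangles: C(34, 3) = 5984.
Each occurs with probability p³ ≈ (0.235294)³ ≈ 1.30266640e-02.
By linearity: E[X] = C(34, 3)·p³ ≈ 5984 · 1.30266640e-02 ≈ 77.951557.
Here α = 1, so p = 8/n is exactly at the triangle threshold p ~ 1/n. Asymptotically E[X] → c³/6 = 8³/6 = 256/3 ≈ 85.333333, a bounded constant. In this regime the triangle count is asymptotically Poisson(c³/6).

E[X] ≈ 77.951557; in regime p = Θ(1/n^{1}) E[X] stays bounded (at the triangle threshold p ~ 1/n).


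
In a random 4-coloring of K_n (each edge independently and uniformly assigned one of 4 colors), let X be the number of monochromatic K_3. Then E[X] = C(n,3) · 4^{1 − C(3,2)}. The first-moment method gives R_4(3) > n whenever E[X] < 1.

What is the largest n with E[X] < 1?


We need C(n, 3) · 4^{1 − 3} < 1, i.e. C(n, 3) < 4^{3 − 1} = 16.
Check values of n near the boundary:
  n = 3: C(3, 3) = 1; 1 < 16? YES
  n = 4: C(4, 3) = 4; 4 < 16? YES
  n = 5: C(5, 3) = 10; 10 < 16? YES
  n = 6: C(6, 3) = 20; 20 < 16? NO
The largest n with C(n, 3) < 16 is n = 5 (where E[X] = 5/8 ≈ 0.625). Hence R_4(3) > 5, i.e. R_4(3) ≥ 6.

Largest n = 5; hence R_4(3) > 5.


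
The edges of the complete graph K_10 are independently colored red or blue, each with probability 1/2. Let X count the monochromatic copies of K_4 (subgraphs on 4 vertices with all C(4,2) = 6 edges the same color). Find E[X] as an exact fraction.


Let X = Σ_S X_S over the C(10, 4) = 210 subsets S of size 4, where X_S = 1 if the K_4 on S is monochromatic.
For a fixed S, the K_4 on S has C(4, 2) = 6 edges. P[all 6 edges red] = (1/2)^6, and likewise for blue, so P[monochromatic] = 2·(1/2)^6 = 2^{1 − 6} = 1/32.
By linearity: E[X] = C(10, 4) · 2^{1 − 6} = 210 · 1/32 = 105/16.
Numerically: E[X] ≈ 6.5625.

E[X] = C(10,4)·2^(1−C(4,2)) = 105/16 ≈ 6.5625.


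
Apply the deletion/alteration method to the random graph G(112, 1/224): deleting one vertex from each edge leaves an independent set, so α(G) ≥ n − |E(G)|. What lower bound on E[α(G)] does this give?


E[|E(G)|] = C(112, 2)·p = 6216 · (1/224) = 111/4.
E[α(G)] ≥ n − E[|E(G)|] = 112 − 111/4 = 337/4.
Numerically: ≈ 84.2500.
(This is only a lower bound; the true E[α(G)] may be larger.)

E[α(G)] ≥ 337/4 ≈ 84.2500.


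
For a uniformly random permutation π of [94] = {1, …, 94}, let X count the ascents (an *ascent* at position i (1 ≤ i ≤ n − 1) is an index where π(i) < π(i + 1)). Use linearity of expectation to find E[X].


Write X = Σ X_I over i = 1, …, 93, with X_I the indicator of one ascent.
There are 93 indicators.
For each fixed i, the pair (π(i), π(i+1)) is a uniformly random ordered pair of distinct values from {1, …, 94}; by symmetry P[π(i) < π(i+1)] = 1/2.
By linearity: E[X] = 93 · (1/2) = (94 − 1) · (1/2) = 93/2 ≈ 46.5000.

E[X] = 93/2 = 46.5000.


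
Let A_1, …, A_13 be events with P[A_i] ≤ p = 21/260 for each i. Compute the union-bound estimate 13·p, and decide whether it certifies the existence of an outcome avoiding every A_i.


Union bound: P[∪_{i=1}^{13} A_i] ≤ Σ_i P[A_i] ≤ 13·p = 13·(21/260) = 21/20.
Numerically: 21/20 ≈ 1.05000.
Is 21/20 < 1? NO.
Since the bound 21/20 is ≥ 1, the union bound is uninformative here; it does NOT by itself certify existence.

13·p = 21/20 ≈ 1.05000; existence NOT certified by the union bound.


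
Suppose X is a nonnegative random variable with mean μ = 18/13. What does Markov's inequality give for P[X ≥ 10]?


μ = E[X] = 18/13, a = 10.
Markov: P[X ≥ 10] ≤ μ/a = (18/13)/10 = 9/65.
Numerically: ≈ 0.13846.
(Since a = 10 > μ = 1.38462, the bound 9/65 is < 1 and informative.)

P[X ≥ 10] ≤ 9/65 ≈ 0.13846.


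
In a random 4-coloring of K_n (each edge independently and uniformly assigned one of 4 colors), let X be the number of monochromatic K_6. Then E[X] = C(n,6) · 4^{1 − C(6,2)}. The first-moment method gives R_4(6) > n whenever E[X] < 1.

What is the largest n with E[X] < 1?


We need C(n, 6) · 4^{1 − 15} < 1, i.e. C(n, 6) < 4^{15 − 1} = 268435456.
Check values of n near the boundary:
  n = 76: C(76, 6) = 218618940; 218618940 < 268435456? YES
  n = 77: C(77, 6) = 237093780; 237093780 < 268435456? YES
  n = 78: C(78, 6) = 256851595; 256851595 < 268435456? YES
  n = 79: C(79, 6) = 277962685; 277962685 < 268435456? NO
  n = 80: C(80, 6) = 300500200; 300500200 < 268435456? NO
The largest n with C(n, 6) < 268435456 is n = 78 (where E[X] = 256851595/268435456 ≈ 0.9568468). Hence R_4(6) > 78, i.e. R_4(6) ≥ 79.

Largest n = 78; hence R_4(6) > 78.


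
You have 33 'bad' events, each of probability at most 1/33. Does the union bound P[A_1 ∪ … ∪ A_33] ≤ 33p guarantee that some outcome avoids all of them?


Union bound: P[∪_{i=1}^{33} A_i] ≤ Σ_i P[A_i] ≤ 33·p = 33·(1/33) = 1.
Numerically: 1 ≈ 1.000.
Is 1 < 1? NO.
Since the bound 1 is ≥ 1, the union bound is uninformative here; it does NOT by itself certify existence.

33·p = 1 ≈ 1.000; existence NOT certified by the union bound.


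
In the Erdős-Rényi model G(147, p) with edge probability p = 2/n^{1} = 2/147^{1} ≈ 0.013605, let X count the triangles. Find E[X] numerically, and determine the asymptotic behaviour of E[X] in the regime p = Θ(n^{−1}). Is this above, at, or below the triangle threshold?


Number of potential triangles: C(147, 3) = 518665.
Each occurs with probability p³ ≈ (0.013605)³ ≈ 2.5184770e-06.
By linearity: E[X] = C(147, 3)·p³ ≈ 518665 · 2.5184770e-06 ≈ 1.30625.
Here α = 1, so p = 2/n is exactly at the triangle threshold p ~ 1/n. Asymptotically E[X] → c³/6 = 2³/6 = 4/3 ≈ 1.33333, a bounded constant. In this regime the triangle count is asymptotically Poisson(c³/6).

E[X] ≈ 1.30625; in regime p = Θ(1/n^{1}) E[X] stays bounded (at the triangle threshold p ~ 1/n).


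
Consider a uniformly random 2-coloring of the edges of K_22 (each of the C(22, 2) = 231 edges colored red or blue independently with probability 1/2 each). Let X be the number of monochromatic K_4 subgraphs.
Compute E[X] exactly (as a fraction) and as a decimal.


Let X = Σ_S X_S over the C(22, 4) = 7315 subsets S of size 4, where X_S = 1 if the K_4 on S is monochromatic.
For a fixed S, the K_4 on S has C(4, 2) = 6 edges. P[all 6 edges red] = (1/2)^6, and likewise for blue, so P[monochromatic] = 2·(1/2)^6 = 2^{1 − 6} = 1/32.
By linearity: E[X] = C(22, 4) · 2^{1 − 6} = 7315 · 1/32 = 7315/32.
Numerically: E[X] ≈ 228.593750.

E[X] = C(22,4)·2^(1−C(4,2)) = 7315/32 ≈ 228.593750.


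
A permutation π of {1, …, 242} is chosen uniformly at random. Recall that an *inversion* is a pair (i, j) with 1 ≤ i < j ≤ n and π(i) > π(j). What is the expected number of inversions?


Write X = Σ X_I over the C(242, 2) = 29161 pairs i < j, with X_I the indicator of one inversion.
There are 29161 indicators.
For each fixed pair i < j, the values π(i) and π(j) are two distinct elements of {1, …, 242} in uniformly random order; by symmetry P[π(i) > π(j)] = 1/2.
By linearity: E[X] = 29161 · (1/2) = C(242, 2) · (1/2) = 29161/2 = 29161/2 ≈ 14580.50000.

E[X] = 29161/2 = 14580.50000.


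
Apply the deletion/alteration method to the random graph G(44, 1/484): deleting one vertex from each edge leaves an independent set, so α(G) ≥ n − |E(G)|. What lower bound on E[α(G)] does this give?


E[|E(G)|] = C(44, 2)·p = 946 · (1/484) = 43/22.
E[α(G)] ≥ n − E[|E(G)|] = 44 − 43/22 = 925/22.
Numerically: ≈ 42.045455.
(This is only a lower bound; the true E[α(G)] may be larger.)

E[α(G)] ≥ 925/22 ≈ 42.045455.


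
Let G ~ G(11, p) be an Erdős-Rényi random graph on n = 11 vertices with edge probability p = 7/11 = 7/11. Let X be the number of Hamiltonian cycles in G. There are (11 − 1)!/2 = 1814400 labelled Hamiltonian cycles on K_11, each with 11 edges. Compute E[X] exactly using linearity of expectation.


K_11 has (11 − 1)!/2 = 1814400 labelled Hamiltonian cycles.
For each such Hamiltonian cycle H, let X_H = 1 if all 11 edges of H are present in G. Then P[X_H = 1] = p^{11} = (7/11)^{11} = 1977326743/285311670611.
Summing the indicators: E[X] = Σ_H E[X_H] = 1814400 · p^{11} = 1814400 · 1977326743/285311670611 = 3587661642499200/285311670611.
Numerically: E[X] ≈ 1.257e+04.

E[X] = 1814400 · (7/11)^{11} = 3587661642499200/285311670611 ≈ 1.257e+04.


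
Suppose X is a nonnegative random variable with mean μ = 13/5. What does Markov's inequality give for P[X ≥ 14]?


μ = E[X] = 13/5, a = 14.
Markov: P[X ≥ 14] ≤ μ/a = (13/5)/14 = 13/70.
Numerically: ≈ 0.185714.
(Since a = 14 > μ = 2.600000, the bound 13/70 is < 1 and informative.)

P[X ≥ 14] ≤ 13/70 ≈ 0.185714.


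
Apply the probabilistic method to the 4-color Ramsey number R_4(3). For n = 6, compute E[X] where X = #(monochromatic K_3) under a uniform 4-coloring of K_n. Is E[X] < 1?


E[X] = C(6, 3) · 4^{1 − 3} = 20 · 4^{−2} = 20/16.
As a reduced fraction: E[X] = 5/4 ≈ 1.250.
Is E[X] < 1? NO.
Since E[X] ≥ 1, the first-moment bound is inconclusive at n = 6; it does NOT by itself certify R_4(3) > 6.

E[X] = 5/4 ≈ 1.250; E[X] ≥ 1; first-moment method inconclusive here.


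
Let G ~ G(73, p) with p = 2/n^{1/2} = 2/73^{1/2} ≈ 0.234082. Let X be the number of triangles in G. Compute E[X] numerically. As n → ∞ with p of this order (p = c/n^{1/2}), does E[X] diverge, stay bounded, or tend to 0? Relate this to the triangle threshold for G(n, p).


Number of potential triangles: C(73, 3) = 62196.
Each occurs with probability p³ ≈ (0.234082)³ ≈ 1.28264271e-02.
By linearity: E[X] = C(73, 3)·p³ ≈ 62196 · 1.28264271e-02 ≈ 797.752459.
Since α = 1/2 < 1, p = c/n^{1/2} ≫ 1/n is above the triangle threshold p ~ 1/n. Asymptotically E[X] ~ (c³/6)·n^{3(1−α)} = (2³/6)·n^{1.5} → ∞; triangles are abundant w.h.p.

E[X] ≈ 797.752459; in regime p = Θ(1/n^{1/2}) E[X] diverges (above the triangle threshold p ~ 1/n).


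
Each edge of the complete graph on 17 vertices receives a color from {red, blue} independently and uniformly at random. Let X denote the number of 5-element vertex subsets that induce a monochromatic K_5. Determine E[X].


Let X = Σ_S X_S over the C(17, 5) = 6188 subsets S of size 5, where X_S = 1 if the K_5 on S is monochromatic.
For a fixed S, the K_5 on S has C(5, 2) = 10 edges. P[all 10 edges red] = (1/2)^10, and likewise for blue, so P[monochromatic] = 2·(1/2)^10 = 2^{1 − 10} = 1/512.
By linearity of expectation: E[X] = C(17, 5) · 2^{1 − 10} = 6188 · 1/512 = 1547/128.
Numerically: E[X] ≈ 12.085938.

E[X] = C(17,5)·2^(1−C(5,2)) = 1547/128 ≈ 12.085938.


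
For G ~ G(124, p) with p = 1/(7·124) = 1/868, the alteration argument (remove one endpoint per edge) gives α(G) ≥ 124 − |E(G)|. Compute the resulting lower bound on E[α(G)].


E[|E(G)|] = C(124, 2)·p = 7626 · (1/868) = 123/14.
E[α(G)] ≥ n − E[|E(G)|] = 124 − 123/14 = 1613/14.
Numerically: ≈ 115.2143.
(This is only a lower bound; the true E[α(G)] may be larger.)

E[α(G)] ≥ 1613/14 ≈ 115.2143.


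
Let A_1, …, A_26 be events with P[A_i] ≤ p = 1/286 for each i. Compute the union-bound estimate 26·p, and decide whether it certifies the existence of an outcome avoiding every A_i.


Union bound: P[∪_{i=1}^{26} A_i] ≤ Σ_i P[A_i] ≤ 26·p = 26·(1/286) = 1/11.
Numerically: 1/11 ≈ 0.091.
Is 1/11 < 1? YES.
Since P[∪ A_i] ≤ 1/11 < 1, the complement has P[∩ A_i^c] ≥ 1 − 1/11 = 10/11 > 0, so some outcome avoids every A_i.

26·p = 1/11 ≈ 0.091; existence CERTIFIED by the union bound.


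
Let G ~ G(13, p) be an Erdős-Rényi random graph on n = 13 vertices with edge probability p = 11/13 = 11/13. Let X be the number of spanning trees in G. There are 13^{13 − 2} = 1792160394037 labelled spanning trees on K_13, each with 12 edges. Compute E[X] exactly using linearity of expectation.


K_13 has 13^{13 − 2} = 1792160394037 labelled spanning trees.
For each such spanning tree H, let X_H = 1 if all 12 edges of H are present in G. Then P[X_H = 1] = p^{12} = (11/13)^{12} = 3138428376721/23298085122481.
Summing the indicators: E[X] = Σ_H E[X_H] = 1792160394037 · p^{12} = 1792160394037 · 3138428376721/23298085122481 = 3138428376721/13.
Numerically: E[X] ≈ 2.4142e+11.

E[X] = 1792160394037 · (11/13)^{12} = 3138428376721/13 ≈ 2.4142e+11.


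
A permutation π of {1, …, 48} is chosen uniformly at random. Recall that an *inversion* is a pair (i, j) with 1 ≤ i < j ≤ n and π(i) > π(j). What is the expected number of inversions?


Write X = Σ X_I over the C(48, 2) = 1128 pairs i < j, with X_I the indicator of one inversion.
There are 1128 indicators.
For each fixed pair i < j, the values π(i) and π(j) are two distinct elements of {1, …, 48} in uniformly random order; by symmetry P[π(i) > π(j)] = 1/2.
By linearity: E[X] = 1128 · (1/2) = C(48, 2) · (1/2) = 1128/2 = 564 ≈ 564.000.

E[X] = 564 = 564.000.


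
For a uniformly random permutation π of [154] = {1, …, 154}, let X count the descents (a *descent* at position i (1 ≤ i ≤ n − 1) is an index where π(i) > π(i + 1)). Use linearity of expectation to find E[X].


Write X = Σ X_I over i = 1, …, 153, with X_I the indicator of one descent.
There are 153 indicators.
For each fixed i, the pair (π(i), π(i+1)) is a uniformly random ordered pair of distinct values from {1, …, 154}; by symmetry P[π(i) > π(i+1)] = 1/2.
By linearity: E[X] = 153 · (1/2) = (154 − 1) · (1/2) = 153/2 ≈ 76.500.

E[X] = 153/2 = 76.500.


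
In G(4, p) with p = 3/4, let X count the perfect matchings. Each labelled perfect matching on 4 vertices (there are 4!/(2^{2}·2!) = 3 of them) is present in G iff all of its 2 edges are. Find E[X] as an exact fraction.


K_4 has 4!/(2^{2}·2!) = 3 labelled perfect matchings.
For each such perfect matching H, let X_H = 1 if all 2 edges of H are present in G. Then P[X_H = 1] = p^{2} = (3/4)^{2} = 9/16.
Summing the indicators: E[X] = Σ_H E[X_H] = 3 · p^{2} = 3 · 9/16 = 27/16.
Numerically: E[X] ≈ 1.69.

E[X] = 3 · (3/4)^{2} = 27/16 ≈ 1.69.


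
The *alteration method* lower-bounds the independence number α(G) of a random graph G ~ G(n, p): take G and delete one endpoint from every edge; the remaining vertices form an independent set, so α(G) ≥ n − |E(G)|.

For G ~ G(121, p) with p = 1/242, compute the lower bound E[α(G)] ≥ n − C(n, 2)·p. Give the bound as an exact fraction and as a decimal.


E[|E(G)|] = C(121, 2)·p = 7260 · (1/242) = 30.
E[α(G)] ≥ n − E[|E(G)|] = 121 − 30 = 91.
Numerically: ≈ 91.000000.
(This is only a lower bound; the true E[α(G)] may be larger.)

E[α(G)] ≥ 91 ≈ 91.000000.


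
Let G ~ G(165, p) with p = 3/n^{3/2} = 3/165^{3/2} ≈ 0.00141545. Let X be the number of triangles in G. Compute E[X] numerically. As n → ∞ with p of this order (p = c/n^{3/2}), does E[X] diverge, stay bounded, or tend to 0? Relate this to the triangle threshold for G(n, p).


Number of potential triangles: C(165, 3) = 735130.
Each occurs with probability p³ ≈ (0.00141545)³ ≈ 2.83586802e-09.
By linearity: E[X] = C(165, 3)·p³ ≈ 735130 · 2.83586802e-09 ≈ 0.002085.
Since α = 3/2 > 1, p = c/n^{3/2} = o(1/n) is below the triangle threshold p ~ 1/n. Asymptotically E[X] ~ (c³/6)·n^{3(1−α)} = (3³/6)·n^{-1.5} → 0, so by Markov's inequality G has no triangles w.h.p.

E[X] ≈ 0.002085; in regime p = Θ(1/n^{3/2}) E[X] tends to 0 (below the triangle threshold p ~ 1/n).


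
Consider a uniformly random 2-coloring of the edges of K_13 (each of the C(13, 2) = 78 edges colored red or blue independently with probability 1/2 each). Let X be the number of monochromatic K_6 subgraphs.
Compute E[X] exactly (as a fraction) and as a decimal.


Let X = Σ_S X_S over the C(13, 6) = 1716 subsets S of size 6, where X_S = 1 if the K_6 on S is monochromatic.
For a fixed S, the K_6 on S has C(6, 2) = 15 edges. P[all 15 edges red] = (1/2)^15, and likewise for blue, so P[monochromatic] = 2·(1/2)^15 = 2^{1 − 15} = 1/16384.
By linearity of expectation: E[X] = C(13, 6) · 2^{1 − 15} = 1716 · 1/16384 = 429/4096.
Numerically: E[X] ≈ 0.105.

E[X] = C(13,6)·2^(1−C(6,2)) = 429/4096 ≈ 0.105.


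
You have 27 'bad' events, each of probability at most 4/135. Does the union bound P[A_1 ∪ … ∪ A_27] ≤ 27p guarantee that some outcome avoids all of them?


Union bound: P[∪_{i=1}^{27} A_i] ≤ Σ_i P[A_i] ≤ 27·p = 27·(4/135) = 4/5.
Numerically: 4/5 ≈ 0.8000000.
Is 4/5 < 1? YES.
Since P[∪ A_i] ≤ 4/5 < 1, the complement has P[∩ A_i^c] ≥ 1 − 4/5 = 1/5 > 0, so some outcome avoids every A_i.

27·p = 4/5 ≈ 0.8000000; existence CERTIFIED by the union bound.


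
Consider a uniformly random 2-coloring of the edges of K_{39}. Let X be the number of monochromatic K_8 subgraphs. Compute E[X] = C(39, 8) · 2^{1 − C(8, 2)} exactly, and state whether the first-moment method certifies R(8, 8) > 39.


E[X] = C(39, 8) · 2^{1 − 28} = 61523748 · 2^{−27} = 61523748/134217728.
As a reduced fraction: E[X] = 15380937/33554432 ≈ 0.4584.
Is E[X] < 1? YES.
Since E[X] < 1, there exists a 2-coloring of K_{39} with no monochromatic K_8; hence R(8, 8) > 39.

E[X] = 15380937/33554432 ≈ 0.4584; E[X] < 1, so R(8, 8) > 39.


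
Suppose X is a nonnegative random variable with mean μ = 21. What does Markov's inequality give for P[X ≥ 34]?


μ = E[X] = 21, a = 34.
Markov: P[X ≥ 34] ≤ μ/a = (21)/34 = 21/34.
Numerically: ≈ 0.61765.
(Since a = 34 > μ = 21.00000, the bound 21/34 is < 1 and informative.)

P[X ≥ 34] ≤ 21/34 ≈ 0.61765.


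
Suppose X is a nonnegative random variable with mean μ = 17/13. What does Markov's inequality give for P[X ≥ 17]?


μ = E[X] = 17/13, a = 17.
Markov: P[X ≥ 17] ≤ μ/a = (17/13)/17 = 1/13.
Numerically: ≈ 0.07692.
(Since a = 17 > μ = 1.30769, the bound 1/13 is < 1 and informative.)

P[X ≥ 17] ≤ 1/13 ≈ 0.07692.


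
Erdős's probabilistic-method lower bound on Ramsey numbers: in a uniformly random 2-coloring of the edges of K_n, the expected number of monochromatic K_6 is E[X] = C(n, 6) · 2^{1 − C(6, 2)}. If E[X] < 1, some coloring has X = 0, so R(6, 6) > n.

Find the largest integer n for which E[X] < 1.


We need C(n, 6) · 2^{1 − 15} < 1, i.e. C(n, 6) < 2^{15 − 1} = 16384.
Check values of n near the boundary:
  n = 13: C(13, 6) = 1716; 1716 < 16384? YES
  n = 14: C(14, 6) = 3003; 3003 < 16384? YES
  n = 15: C(15, 6) = 5005; 5005 < 16384? YES
  n = 16: C(16, 6) = 8008; 8008 < 16384? YES
  n = 17: C(17, 6) = 12376; 12376 < 16384? YES
  n = 18: C(18, 6) = 18564; 18564 < 16384? NO
  n = 19: C(19, 6) = 27132; 27132 < 16384? NO
  n = 20: C(20, 6) = 38760; 38760 < 16384? NO
The largest n with C(n, 6) < 16384 is n = 17 (where E[X] = 1547/2048 ≈ 0.75537). Hence R(6, 6) > 17, i.e. R(6, 6) ≥ 18.

Largest n = 17; hence R(6, 6) > 17.


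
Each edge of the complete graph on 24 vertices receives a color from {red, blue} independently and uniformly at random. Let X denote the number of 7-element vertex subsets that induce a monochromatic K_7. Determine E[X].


Let X = Σ_S X_S over the C(24, 7) = 346104 subsets S of size 7, where X_S = 1 if the K_7 on S is monochromatic.
For a fixed S, the K_7 on S has C(7, 2) = 21 edges. P[all 21 edges red] = (1/2)^21, and likewise for blue, so P[monochromatic] = 2·(1/2)^21 = 2^{1 − 21} = 1/1048576.
Summing: E[X] = C(24, 7) · 2^{1 − 21} = 346104 · 1/1048576 = 43263/131072.
Numerically: E[X] ≈ 0.330070.

E[X] = C(24,7)·2^(1−C(7,2)) = 43263/131072 ≈ 0.330070.


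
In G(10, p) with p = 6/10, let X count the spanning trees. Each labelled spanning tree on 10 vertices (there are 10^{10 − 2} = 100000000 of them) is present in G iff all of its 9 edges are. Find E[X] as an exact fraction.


K_10 has 10^{10 − 2} = 100000000 labelled spanning trees.
For each such spanning tree H, let X_H = 1 if all 9 edges of H are present in G. Then P[X_H = 1] = p^{9} = (3/5)^{9} = 19683/1953125.
By linearity of expectation: E[X] = Σ_H E[X_H] = 100000000 · p^{9} = 100000000 · 19683/1953125 = 5038848/5.
Numerically: E[X] ≈ 1.0078e+06.

E[X] = 100000000 · (3/5)^{9} = 5038848/5 ≈ 1.0078e+06.


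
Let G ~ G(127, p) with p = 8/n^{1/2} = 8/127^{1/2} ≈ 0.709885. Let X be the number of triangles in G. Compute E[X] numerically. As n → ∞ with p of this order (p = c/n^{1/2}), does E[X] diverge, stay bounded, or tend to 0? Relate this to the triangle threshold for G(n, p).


Number of potential triangles: C(127, 3) = 333375.
Each occurs with probability p³ ≈ (0.709885)³ ≈ 3.57737427e-01.
By linearity: E[X] = C(127, 3)·p³ ≈ 333375 · 3.57737427e-01 ≈ 119260.714866.
Since α = 1/2 < 1, p = c/n^{1/2} ≫ 1/n is above the triangle threshold p ~ 1/n. Asymptotically E[X] ~ (c³/6)·n^{3(1−α)} = (8³/6)·n^{1.5} → ∞; triangles are abundant w.h.p.

E[X] ≈ 119260.714866; in regime p = Θ(1/n^{1/2}) E[X] diverges (above the triangle threshold p ~ 1/n).


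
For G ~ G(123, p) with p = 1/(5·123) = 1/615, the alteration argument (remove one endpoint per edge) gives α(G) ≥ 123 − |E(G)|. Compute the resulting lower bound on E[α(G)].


E[|E(G)|] = C(123, 2)·p = 7503 · (1/615) = 61/5.
E[α(G)] ≥ n − E[|E(G)|] = 123 − 61/5 = 554/5.
Numerically: ≈ 110.800000.
(This is only a lower bound; the true E[α(G)] may be larger.)

E[α(G)] ≥ 554/5 ≈ 110.800000.


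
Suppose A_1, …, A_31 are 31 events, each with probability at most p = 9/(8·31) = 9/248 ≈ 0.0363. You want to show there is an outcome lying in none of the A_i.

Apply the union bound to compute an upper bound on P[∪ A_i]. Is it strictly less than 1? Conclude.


Union bound: P[∪_{i=1}^{31} A_i] ≤ Σ_i P[A_i] ≤ 31·p = 31·(9/248) = 9/8.
Numerically: 9/8 ≈ 1.1250.
Is 9/8 < 1? NO.
Since the bound 9/8 is ≥ 1, the union bound is uninformative here; it does NOT by itself certify existence.

31·p = 9/8 ≈ 1.1250; existence NOT certified by the union bound.


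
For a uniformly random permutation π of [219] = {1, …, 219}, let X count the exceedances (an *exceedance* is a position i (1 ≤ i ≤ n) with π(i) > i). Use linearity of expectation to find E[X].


Write X = Σ_{i=1}^{219} X_i, where X_i = 1_{π(i) > i}.
For each fixed i, π(i) is uniform over {1, …, 219} (marginal of a uniform permutation), so P[π(i) > i] = (n − i)/n. Summing: Σ_{i=1}^{219} (n − i)/n = (0 + 1 + … + 218)/219 = 219(219 − 1)/(2·219) = (219 − 1)/2.
Hence E[X] = Σ_{i=1}^{219} (219 − i)/219 = 109 ≈ 109.000.

E[X] = 109 = 109.000.


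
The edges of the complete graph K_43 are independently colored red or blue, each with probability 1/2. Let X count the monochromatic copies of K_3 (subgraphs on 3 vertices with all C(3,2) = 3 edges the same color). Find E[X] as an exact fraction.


Let X = Σ_S X_S over the C(43, 3) = 12341 subsets S of size 3, where X_S = 1 if the K_3 on S is monochromatic.
For a fixed S, the K_3 on S has C(3, 2) = 3 edges. P[all 3 edges red] = (1/2)^3, and likewise for blue, so P[monochromatic] = 2·(1/2)^3 = 2^{1 − 3} = 1/4.
Summing: E[X] = C(43, 3) · 2^{1 − 3} = 12341 · 1/4 = 12341/4.
Numerically: E[X] ≈ 3085.2500.

E[X] = C(43,3)·2^(1−C(3,2)) = 12341/4 ≈ 3085.2500.


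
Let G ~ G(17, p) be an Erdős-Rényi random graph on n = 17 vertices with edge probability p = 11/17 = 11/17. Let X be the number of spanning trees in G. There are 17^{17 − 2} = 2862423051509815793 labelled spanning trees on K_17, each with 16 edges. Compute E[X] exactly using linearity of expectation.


K_17 has 17^{17 − 2} = 2862423051509815793 labelled spanning trees.
For each such spanning tree H, let X_H = 1 if all 16 edges of H are present in G. Then P[X_H = 1] = p^{16} = (11/17)^{16} = 45949729863572161/48661191875666868481.
By linearity: E[X] = Σ_H E[X_H] = 2862423051509815793 · p^{16} = 2862423051509815793 · 45949729863572161/48661191875666868481 = 45949729863572161/17.
Numerically: E[X] ≈ 2.7e+15.

E[X] = 2862423051509815793 · (11/17)^{16} = 45949729863572161/17 ≈ 2.7e+15.


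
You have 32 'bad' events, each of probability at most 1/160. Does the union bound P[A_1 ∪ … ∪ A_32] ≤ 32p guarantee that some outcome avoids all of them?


Union bound: P[∪_{i=1}^{32} A_i] ≤ Σ_i P[A_i] ≤ 32·p = 32·(1/160) = 1/5.
Numerically: 1/5 ≈ 0.2000.
Is 1/5 < 1? YES.
Since P[∪ A_i] ≤ 1/5 < 1, the complement has P[∩ A_i^c] ≥ 1 − 1/5 = 4/5 > 0, so some outcome avoids every A_i.

32·p = 1/5 ≈ 0.2000; existence CERTIFIED by the union bound.
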